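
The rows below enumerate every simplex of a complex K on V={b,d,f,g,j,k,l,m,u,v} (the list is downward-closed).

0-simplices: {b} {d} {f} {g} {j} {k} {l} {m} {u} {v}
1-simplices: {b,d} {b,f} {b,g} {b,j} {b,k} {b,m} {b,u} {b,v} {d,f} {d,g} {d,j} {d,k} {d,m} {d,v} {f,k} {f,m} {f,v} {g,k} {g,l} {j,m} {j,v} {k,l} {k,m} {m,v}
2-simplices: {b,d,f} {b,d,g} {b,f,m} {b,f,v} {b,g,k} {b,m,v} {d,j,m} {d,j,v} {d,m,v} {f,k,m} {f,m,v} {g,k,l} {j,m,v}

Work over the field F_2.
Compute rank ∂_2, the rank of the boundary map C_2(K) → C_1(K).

rank∂_2=11

n_0=10 n_1=24 n_2=13  [Z2]
∂1: piv[bd,bf,bg,bj,bk,bm,bu,bv,gl] rk=9  ker:df,dg,dj,dk,dm,dv,fk,fm,fv,gk,jm,jv,kl,km,mv
∂2: piv[bdf,bdg,bfm,bfv,bgk,bmv,djm,djv,dmv,fkm,gkl] rk=11  ker:fmv,jmv
rk∂_2=11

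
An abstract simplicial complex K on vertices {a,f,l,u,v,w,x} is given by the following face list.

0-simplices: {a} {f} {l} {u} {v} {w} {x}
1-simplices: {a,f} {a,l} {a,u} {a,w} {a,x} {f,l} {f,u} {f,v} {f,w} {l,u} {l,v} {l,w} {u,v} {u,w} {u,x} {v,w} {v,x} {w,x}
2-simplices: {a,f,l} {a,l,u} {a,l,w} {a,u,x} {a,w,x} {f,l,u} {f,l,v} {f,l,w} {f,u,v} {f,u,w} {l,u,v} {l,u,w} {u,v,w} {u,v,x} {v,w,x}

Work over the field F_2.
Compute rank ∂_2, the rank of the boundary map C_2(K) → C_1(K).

n_0=7 n_1=18 n_2=15  [Z2]
∂1: piv[af,al,au,aw,ax,fv] rk=6  ker:fl,fu,fw,lu,lv,lw,uv,uw,ux,vw,vx,wx
∂2: piv[afl,alu,alw,aux,awx,flu,flv,flw,fuv,fuw,uvw,uvx] rk=12  ker:luv,luw,vwx
rk∂_2=12

rank∂_2=12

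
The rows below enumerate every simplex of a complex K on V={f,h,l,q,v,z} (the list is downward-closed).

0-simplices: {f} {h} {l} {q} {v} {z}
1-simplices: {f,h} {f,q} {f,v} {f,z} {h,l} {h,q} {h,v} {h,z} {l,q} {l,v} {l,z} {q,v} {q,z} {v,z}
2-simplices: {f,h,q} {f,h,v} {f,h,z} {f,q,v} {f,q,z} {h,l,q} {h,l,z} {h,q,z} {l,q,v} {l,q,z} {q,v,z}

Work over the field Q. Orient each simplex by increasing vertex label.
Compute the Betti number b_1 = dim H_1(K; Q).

b_1=0

n_0=6 n_1=14 n_2=11  [Q]
∂1: piv[fh,fq,fv,fz,hl] rk=5  ker:hq,hv,hz,lq,lv,lz,qv,qz,vz
∂2: piv[fhq,fhv,fhz,fqv,fqz,hlq,hlz,lqv,qvz] rk=9  ker:hqz,lqz
b_1=(14−5)−9=0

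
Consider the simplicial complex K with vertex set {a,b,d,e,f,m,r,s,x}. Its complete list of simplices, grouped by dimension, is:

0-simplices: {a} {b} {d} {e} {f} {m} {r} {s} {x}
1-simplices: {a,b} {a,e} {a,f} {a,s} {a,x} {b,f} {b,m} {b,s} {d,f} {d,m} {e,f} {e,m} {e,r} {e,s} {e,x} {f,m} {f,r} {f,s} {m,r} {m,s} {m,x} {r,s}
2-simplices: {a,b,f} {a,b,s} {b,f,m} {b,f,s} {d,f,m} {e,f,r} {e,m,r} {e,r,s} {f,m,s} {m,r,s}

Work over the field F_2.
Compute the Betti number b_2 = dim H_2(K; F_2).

b_2=0

n_0=9 n_1=22 n_2=10  [Z2]
∂1: piv[ab,ae,af,as,ax,bm,df,er] rk=8  ker:bf,bs,dm,ef,em,es,ex,fm,fr,fs,mr,ms,mx,rs
∂2: piv[abf,abs,bfm,bfs,dfm,efr,emr,ers,fms,mrs] rk=10
b_2=(10−10)−0=0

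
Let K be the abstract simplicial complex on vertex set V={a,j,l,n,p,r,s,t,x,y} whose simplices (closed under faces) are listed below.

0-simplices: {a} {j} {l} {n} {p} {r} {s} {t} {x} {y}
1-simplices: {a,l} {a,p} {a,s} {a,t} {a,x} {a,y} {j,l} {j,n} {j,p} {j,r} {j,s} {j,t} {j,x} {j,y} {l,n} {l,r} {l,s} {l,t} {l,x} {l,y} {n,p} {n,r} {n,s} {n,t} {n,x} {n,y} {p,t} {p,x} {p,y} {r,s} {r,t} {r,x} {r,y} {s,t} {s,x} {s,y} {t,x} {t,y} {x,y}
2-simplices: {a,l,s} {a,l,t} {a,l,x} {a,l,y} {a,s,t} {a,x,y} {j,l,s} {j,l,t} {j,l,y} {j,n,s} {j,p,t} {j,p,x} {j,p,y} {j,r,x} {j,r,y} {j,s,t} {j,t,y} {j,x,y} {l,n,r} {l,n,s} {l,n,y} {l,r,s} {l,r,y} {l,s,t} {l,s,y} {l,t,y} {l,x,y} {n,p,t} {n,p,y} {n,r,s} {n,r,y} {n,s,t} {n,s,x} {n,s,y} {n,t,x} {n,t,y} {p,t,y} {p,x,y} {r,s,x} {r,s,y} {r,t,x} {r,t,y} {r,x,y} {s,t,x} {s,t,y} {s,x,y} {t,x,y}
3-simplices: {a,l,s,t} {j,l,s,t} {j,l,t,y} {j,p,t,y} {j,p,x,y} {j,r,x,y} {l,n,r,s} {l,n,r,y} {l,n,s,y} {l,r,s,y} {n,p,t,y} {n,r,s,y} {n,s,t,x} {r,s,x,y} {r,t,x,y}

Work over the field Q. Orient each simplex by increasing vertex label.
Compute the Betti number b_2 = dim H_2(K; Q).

b_2=4

n_0=10 n_1=39 n_2=47 n_3=15  [Q]
∂1: piv[al,ap,as,at,ax,ay,jl,jn,jr] rk=9  ker:jp,js,jt,jx,jy,ln,lr,ls,lt,lx,ly,np,nr,ns,nt,nx,ny,pt,px,py,rs,rt,rx,ry,st,sx,sy,tx,ty,xy
∂2: piv[als,alt,alx,aly,ast,axy,jls,jlt,jly,jns,jpt,jpx,jpy,jrx,jry,jty,jxy,lnr,lns,lny,lrs,lry,lsy,npt,npy,nsx,ntx,rsx,rtx] rk=29  ker:jst,lst,lty,lxy,nrs,nry,nst,nsy,nty,pty,pxy,rsy,rty,rxy,stx,sty,sxy,txy
∂3: piv[alst,jlst,jlty,jpty,jpxy,jrxy,lnrs,lnry,lnsy,lrsy,npty,nstx,rsxy,rtxy] rk=14  ker:nrsy
b_2=(47−29)−14=4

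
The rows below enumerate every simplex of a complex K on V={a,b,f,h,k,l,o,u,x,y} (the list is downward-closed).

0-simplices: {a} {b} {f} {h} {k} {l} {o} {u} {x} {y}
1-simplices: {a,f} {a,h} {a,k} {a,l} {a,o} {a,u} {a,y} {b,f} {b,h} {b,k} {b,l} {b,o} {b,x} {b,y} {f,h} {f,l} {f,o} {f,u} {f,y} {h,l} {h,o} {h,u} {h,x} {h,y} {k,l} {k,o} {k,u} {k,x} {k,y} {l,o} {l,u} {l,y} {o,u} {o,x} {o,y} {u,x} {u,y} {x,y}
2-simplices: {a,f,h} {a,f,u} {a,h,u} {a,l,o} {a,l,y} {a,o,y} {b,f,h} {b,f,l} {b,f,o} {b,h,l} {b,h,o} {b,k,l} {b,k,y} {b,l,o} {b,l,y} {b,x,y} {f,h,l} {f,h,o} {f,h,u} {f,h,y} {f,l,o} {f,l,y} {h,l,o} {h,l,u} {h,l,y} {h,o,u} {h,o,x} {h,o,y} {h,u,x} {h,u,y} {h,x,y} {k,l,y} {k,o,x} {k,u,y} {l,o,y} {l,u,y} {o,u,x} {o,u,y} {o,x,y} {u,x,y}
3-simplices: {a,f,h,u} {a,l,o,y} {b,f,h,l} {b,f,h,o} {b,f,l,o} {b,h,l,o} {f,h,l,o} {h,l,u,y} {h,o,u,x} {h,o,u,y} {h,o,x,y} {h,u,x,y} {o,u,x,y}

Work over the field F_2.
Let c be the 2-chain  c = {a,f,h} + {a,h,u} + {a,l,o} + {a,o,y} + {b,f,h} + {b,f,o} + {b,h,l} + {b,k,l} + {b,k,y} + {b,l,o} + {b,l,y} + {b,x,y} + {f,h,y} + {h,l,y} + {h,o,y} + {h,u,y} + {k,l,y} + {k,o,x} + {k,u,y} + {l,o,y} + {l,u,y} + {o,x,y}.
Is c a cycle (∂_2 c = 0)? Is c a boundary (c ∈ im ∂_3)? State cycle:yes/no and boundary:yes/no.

cycle:no boundary:no

n_0=10 n_1=38 n_2=40 n_3=13  [Z2]
∂1: piv[af,ah,ak,al,ao,au,ay,bf,bx] rk=9  ker:bh,bk,bl,bo,by,fh,fl,fo,fu,fy,hl,ho,hu,hx,hy,kl,ko,ku,kx,ky,lo,lu,ly,ou,ox,oy,ux,uy,xy
∂2: piv[afh,afu,ahu,alo,aly,aoy,bfh,bfl,bfo,bhl,bho,bkl,bky,blo,bly,bxy,fhy,fly,hlu,hou,hox,hux,huy,hxy,kox,kuy] rk=26  ker:fhl,fho,fhu,flo,hlo,hly,hoy,kly,loy,luy,oux,ouy,oxy,uxy
∂3: piv[afhu,aloy,bfhl,bfho,bflo,bhlo,hluy,houx,houy,hoxy,huxy] rk=11  ker:fhlo,ouxy
∂2c = {a,f} + {a,l} + {a,u} + {a,y} + {b,x} + {b,y} + {f,h} + {f,o} + {f,y} + {h,o} + {k,o} + {k,u} + {k,x} + {k,y} + {l,o} + {l,u} + {l,y} + {u,y}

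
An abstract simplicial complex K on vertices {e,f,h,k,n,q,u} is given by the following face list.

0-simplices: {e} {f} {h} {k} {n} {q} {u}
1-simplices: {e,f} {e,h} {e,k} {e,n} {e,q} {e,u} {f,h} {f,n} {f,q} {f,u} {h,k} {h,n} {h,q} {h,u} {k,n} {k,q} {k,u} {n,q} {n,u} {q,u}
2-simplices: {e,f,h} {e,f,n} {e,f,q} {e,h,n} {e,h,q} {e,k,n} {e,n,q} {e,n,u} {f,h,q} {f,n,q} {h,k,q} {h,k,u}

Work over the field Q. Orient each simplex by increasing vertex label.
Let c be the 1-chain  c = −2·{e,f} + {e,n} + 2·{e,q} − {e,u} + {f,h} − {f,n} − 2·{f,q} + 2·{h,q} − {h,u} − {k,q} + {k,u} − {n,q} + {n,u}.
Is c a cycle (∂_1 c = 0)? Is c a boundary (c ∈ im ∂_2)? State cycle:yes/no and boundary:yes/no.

cycle:yes boundary:yes

n_0=7 n_1=20 n_2=12  [Q]
∂1: piv[ef,eh,ek,en,eq,eu] rk=6  ker:fh,fn,fq,fu,hk,hn,hq,hu,kn,kq,ku,nq,nu,qu
∂2: piv[efh,efn,efq,ehn,ehq,ekn,enq,enu,hkq,hku] rk=10  ker:fhq,fnq
∂1c = 0
c vs im∂2: reduces to 0 ⇒ boundary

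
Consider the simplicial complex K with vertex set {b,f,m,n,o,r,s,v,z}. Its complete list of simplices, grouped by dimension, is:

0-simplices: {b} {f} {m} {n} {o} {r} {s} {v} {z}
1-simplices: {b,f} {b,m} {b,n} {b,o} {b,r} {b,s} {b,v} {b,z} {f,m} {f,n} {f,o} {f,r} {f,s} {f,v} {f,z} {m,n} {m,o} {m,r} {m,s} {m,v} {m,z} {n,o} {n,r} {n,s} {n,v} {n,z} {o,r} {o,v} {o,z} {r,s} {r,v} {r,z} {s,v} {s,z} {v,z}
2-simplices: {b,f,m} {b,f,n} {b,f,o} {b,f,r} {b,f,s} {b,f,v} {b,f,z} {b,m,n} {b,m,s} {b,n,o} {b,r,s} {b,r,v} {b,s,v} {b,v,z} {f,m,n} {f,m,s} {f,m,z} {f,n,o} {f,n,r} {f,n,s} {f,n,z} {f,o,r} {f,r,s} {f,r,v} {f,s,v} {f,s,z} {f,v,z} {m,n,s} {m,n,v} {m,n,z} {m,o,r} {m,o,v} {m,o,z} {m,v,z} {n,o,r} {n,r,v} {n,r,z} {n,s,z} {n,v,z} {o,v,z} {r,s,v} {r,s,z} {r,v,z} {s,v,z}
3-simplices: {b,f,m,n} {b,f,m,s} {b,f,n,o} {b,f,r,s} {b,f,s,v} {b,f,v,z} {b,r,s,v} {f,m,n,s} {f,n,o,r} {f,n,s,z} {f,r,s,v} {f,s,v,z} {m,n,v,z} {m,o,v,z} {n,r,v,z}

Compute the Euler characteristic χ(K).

χ(K)=3

n_0=9 n_1=35 n_2=44 n_3=15
χ=+9−35+44−15=3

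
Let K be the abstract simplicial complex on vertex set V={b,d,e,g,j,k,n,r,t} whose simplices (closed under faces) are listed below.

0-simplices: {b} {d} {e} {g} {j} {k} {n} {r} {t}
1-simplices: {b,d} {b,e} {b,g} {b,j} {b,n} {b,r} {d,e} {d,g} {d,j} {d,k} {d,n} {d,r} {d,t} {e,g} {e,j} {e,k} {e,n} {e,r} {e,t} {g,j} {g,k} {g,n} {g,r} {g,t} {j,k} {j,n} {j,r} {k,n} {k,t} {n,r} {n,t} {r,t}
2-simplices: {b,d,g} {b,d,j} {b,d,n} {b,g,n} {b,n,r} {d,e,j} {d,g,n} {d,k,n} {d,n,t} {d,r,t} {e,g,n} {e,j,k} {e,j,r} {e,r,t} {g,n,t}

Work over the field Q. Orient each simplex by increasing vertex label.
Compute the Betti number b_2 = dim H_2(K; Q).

b_2=1

n_0=9 n_1=32 n_2=15  [Q]
∂1: piv[bd,be,bg,bj,bn,br,dk,dt] rk=8  ker:de,dg,dj,dn,dr,eg,ej,ek,en,er,et,gj,gk,gn,gr,gt,jk,jn,jr,kn,kt,nr,nt,rt
∂2: piv[bdg,bdj,bdn,bgn,bnr,dej,dkn,dnt,drt,egn,ejk,ejr,ert,gnt] rk=14  ker:dgn
b_2=(15−14)−0=1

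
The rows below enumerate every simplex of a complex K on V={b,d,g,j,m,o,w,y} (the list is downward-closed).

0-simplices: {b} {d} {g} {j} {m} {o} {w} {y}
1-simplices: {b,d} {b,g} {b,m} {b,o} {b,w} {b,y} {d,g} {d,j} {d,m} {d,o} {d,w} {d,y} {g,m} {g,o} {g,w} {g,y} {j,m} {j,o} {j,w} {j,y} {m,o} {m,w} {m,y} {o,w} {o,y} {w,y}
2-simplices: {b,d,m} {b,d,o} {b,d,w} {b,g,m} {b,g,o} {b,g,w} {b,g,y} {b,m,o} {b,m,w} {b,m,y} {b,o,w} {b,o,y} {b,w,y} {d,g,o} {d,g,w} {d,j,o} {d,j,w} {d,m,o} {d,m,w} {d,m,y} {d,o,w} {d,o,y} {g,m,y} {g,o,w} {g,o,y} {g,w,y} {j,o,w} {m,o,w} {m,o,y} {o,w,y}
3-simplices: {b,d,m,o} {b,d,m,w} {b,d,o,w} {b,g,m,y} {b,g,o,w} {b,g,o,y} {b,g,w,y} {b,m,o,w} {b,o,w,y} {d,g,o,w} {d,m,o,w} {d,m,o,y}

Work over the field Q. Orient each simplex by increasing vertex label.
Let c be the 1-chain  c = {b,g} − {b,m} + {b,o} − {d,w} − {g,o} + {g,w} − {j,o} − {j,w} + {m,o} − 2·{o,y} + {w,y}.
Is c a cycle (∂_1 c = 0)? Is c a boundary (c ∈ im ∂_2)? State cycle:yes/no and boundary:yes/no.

n_0=8 n_1=26 n_2=30 n_3=12  [Q]
∂1: piv[bd,bg,bm,bo,bw,by,dj] rk=7  ker:dg,dm,do,dw,dy,gm,go,gw,gy,jm,jo,jw,jy,mo,mw,my,ow,oy,wy
∂2: piv[bdm,bdo,bdw,bgm,bgo,bgw,bgy,bmo,bmw,bmy,bow,boy,bwy,dgo,djo,djw,dmy] rk=17  ker:dgw,dmo,dmw,dow,doy,gmy,gow,goy,gwy,jow,mow,moy,owy
∂3: piv[bdmo,bdmw,bdow,bgmy,bgow,bgoy,bgwy,bmow,bowy,dgow,dmoy] rk=11  ker:dmow
∂1c = −{b} + {d} + {g} + 2·{j} − 2·{m} + 2·{o} − 2·{w} − {y}

cycle:no boundary:no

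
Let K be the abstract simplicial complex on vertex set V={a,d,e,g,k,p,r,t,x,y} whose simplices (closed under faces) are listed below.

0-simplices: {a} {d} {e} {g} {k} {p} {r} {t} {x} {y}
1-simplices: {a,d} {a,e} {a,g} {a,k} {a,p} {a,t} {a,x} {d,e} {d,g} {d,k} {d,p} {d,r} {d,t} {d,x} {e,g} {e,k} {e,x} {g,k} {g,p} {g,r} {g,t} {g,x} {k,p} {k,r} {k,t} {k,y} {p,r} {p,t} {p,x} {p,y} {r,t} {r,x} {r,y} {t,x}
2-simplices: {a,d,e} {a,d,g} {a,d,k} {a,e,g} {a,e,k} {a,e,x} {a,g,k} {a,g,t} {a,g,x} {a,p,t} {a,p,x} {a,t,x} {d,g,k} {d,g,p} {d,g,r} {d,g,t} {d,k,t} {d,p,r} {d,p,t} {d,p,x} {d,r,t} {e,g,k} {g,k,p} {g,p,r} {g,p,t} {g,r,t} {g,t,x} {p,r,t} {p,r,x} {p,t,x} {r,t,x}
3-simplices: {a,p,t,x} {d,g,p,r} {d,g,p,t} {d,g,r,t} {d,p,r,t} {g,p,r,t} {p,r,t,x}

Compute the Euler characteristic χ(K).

χ(K)=0

n_0=10 n_1=34 n_2=31 n_3=7
χ=+10−34+31−7=0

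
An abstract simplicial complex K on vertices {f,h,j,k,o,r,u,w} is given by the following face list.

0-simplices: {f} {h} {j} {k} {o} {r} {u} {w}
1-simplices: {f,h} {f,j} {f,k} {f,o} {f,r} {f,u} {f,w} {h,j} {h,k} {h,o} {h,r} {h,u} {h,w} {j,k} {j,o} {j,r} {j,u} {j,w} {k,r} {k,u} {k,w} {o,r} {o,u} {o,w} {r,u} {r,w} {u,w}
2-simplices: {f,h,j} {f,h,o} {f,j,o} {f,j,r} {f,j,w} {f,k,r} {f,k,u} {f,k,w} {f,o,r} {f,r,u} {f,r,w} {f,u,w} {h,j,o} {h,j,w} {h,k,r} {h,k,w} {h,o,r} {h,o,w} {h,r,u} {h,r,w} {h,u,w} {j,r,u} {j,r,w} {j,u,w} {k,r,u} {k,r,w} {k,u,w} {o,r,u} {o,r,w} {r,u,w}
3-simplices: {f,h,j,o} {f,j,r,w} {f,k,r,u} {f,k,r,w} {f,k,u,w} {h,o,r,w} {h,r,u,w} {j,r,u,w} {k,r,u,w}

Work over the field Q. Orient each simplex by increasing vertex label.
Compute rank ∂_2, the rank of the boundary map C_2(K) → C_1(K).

rank∂_2=19

n_0=8 n_1=27 n_2=30 n_3=9  [Q]
∂1: piv[fh,fj,fk,fo,fr,fu,fw] rk=7  ker:hj,hk,ho,hr,hu,hw,jk,jo,jr,ju,jw,kr,ku,kw,or,ou,ow,ru,rw,uw
∂2: piv[fhj,fho,fjo,fjr,fjw,fkr,fku,fkw,for,fru,frw,fuw,hjw,hkr,hkw,how,hru,jru,oru] rk=19  ker:hjo,hor,hrw,huw,jrw,juw,kru,krw,kuw,orw,ruw
∂3: piv[fhjo,fjrw,fkru,fkrw,fkuw,horw,hruw,jruw,kruw] rk=9
rk∂_2=19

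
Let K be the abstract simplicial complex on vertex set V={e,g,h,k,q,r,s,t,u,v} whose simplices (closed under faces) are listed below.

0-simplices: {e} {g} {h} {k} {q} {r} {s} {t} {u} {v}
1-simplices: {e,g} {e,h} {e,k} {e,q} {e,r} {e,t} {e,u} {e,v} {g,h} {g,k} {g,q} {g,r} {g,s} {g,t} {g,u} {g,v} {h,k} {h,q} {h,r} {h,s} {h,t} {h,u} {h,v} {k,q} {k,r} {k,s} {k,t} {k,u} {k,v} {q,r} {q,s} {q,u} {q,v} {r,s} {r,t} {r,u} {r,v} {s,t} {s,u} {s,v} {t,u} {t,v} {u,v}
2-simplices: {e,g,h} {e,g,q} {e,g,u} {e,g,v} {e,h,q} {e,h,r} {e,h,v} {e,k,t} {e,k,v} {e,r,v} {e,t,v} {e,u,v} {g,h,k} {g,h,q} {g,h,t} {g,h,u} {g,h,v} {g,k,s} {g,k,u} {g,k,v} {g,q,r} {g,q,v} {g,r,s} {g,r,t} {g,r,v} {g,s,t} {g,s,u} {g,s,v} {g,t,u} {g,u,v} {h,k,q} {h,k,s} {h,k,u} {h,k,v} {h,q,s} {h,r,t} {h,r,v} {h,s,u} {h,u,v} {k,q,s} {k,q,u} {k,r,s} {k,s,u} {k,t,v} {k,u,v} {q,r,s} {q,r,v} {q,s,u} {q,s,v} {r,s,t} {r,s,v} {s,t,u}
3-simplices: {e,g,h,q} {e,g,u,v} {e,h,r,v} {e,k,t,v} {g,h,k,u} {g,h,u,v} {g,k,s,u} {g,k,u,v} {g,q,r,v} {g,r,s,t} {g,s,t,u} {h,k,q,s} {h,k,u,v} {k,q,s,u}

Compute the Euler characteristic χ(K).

n_0=10 n_1=43 n_2=52 n_3=14
χ=+10−43+52−14=5

χ(K)=5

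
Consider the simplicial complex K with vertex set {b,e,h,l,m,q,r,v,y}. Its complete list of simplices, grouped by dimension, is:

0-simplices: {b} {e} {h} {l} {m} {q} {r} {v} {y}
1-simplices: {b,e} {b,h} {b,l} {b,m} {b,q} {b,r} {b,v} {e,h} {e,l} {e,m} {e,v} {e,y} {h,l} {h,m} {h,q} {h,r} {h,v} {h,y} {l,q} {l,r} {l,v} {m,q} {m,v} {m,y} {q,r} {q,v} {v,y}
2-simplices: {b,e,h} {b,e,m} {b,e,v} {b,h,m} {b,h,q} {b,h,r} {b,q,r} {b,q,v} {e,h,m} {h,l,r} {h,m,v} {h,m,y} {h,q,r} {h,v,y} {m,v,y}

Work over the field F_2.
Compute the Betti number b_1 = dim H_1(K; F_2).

b_1=7

n_0=9 n_1=27 n_2=15  [Z2]
∂1: piv[be,bh,bl,bm,bq,br,bv,ey] rk=8  ker:eh,el,em,ev,hl,hm,hq,hr,hv,hy,lq,lr,lv,mq,mv,my,qr,qv,vy
∂2: piv[beh,bem,bev,bhm,bhq,bhr,bqr,bqv,hlr,hmv,hmy,hvy] rk=12  ker:ehm,hqr,mvy
b_1=(27−8)−12=7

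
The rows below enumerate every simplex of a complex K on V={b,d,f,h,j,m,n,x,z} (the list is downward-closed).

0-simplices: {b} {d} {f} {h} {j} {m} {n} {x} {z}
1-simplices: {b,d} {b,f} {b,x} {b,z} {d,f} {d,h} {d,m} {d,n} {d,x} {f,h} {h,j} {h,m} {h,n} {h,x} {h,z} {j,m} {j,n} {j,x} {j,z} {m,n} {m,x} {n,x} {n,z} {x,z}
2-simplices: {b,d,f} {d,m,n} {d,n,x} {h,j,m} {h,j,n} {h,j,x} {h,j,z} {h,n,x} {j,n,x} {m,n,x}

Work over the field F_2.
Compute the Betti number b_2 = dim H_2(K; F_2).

b_2=1

n_0=9 n_1=24 n_2=10  [Z2]
∂1: piv[bd,bf,bx,bz,dh,dm,dn,hj] rk=8  ker:df,dx,fh,hm,hn,hx,hz,jm,jn,jx,jz,mn,mx,nx,nz,xz
∂2: piv[bdf,dmn,dnx,hjm,hjn,hjx,hjz,hnx,mnx] rk=9  ker:jnx
b_2=(10−9)−0=1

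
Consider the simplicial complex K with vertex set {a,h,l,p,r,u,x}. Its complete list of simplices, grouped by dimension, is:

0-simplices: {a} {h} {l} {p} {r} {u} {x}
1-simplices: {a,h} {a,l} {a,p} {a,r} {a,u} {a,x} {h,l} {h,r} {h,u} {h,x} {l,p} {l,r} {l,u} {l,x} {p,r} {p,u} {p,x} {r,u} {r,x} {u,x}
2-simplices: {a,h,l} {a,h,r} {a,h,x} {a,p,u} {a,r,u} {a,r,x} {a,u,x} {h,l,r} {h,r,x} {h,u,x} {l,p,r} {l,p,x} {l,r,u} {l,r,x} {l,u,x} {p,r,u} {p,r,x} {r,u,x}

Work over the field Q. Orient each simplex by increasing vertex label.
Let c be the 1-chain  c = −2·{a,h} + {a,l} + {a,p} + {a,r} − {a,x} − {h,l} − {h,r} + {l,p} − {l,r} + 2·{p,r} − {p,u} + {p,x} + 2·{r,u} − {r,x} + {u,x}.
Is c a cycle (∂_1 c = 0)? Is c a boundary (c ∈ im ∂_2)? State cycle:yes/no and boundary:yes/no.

n_0=7 n_1=20 n_2=18  [Q]
∂1: piv[ah,al,ap,ar,au,ax] rk=6  ker:hl,hr,hu,hx,lp,lr,lu,lx,pr,pu,px,ru,rx,ux
∂2: piv[ahl,ahr,ahx,apu,aru,arx,aux,hlr,hux,lpr,lpx,lru,lrx,pru] rk=14  ker:hrx,lux,prx,rux
∂1c = 0
c vs im∂2: reduces to 0 ⇒ boundary

cycle:yes boundary:yes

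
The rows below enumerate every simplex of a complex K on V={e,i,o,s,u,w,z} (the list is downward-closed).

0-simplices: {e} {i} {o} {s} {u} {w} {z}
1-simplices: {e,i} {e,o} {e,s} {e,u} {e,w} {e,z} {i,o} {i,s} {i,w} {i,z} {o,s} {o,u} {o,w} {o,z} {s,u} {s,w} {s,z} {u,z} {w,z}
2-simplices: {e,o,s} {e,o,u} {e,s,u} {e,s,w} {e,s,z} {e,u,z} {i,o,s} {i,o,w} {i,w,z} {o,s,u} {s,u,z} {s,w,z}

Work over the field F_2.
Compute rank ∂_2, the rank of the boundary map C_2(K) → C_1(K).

rank∂_2=10

n_0=7 n_1=19 n_2=12  [Z2]
∂1: piv[ei,eo,es,eu,ew,ez] rk=6  ker:io,is,iw,iz,os,ou,ow,oz,su,sw,sz,uz,wz
∂2: piv[eos,eou,esu,esw,esz,euz,ios,iow,iwz,swz] rk=10  ker:osu,suz
rk∂_2=10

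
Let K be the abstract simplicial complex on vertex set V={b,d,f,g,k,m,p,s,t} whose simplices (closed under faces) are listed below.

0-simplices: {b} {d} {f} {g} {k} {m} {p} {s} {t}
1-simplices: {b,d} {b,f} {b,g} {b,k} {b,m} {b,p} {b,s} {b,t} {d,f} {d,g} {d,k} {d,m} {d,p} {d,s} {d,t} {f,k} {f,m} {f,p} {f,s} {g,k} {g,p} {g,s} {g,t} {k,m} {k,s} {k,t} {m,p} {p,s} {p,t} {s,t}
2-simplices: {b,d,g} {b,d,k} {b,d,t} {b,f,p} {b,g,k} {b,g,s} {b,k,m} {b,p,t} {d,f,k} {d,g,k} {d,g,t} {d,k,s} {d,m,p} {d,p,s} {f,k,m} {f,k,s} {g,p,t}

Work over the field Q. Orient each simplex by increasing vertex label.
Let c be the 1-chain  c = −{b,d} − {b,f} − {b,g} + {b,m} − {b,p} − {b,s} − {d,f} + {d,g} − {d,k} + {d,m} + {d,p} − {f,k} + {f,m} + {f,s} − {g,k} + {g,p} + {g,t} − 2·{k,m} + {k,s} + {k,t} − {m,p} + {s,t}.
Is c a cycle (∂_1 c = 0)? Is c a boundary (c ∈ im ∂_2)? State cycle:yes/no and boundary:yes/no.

n_0=9 n_1=30 n_2=17  [Q]
∂1: piv[bd,bf,bg,bk,bm,bp,bs,bt] rk=8  ker:df,dg,dk,dm,dp,ds,dt,fk,fm,fp,fs,gk,gp,gs,gt,km,ks,kt,mp,ps,pt,st
∂2: piv[bdg,bdk,bdt,bfp,bgk,bgs,bkm,bpt,dfk,dgt,dks,dmp,dps,fkm,fks,gpt] rk=16  ker:dgk
∂1c = 4·{b} − 2·{d} − 3·{f} − {g} − 3·{k} + 2·{m} + 3·{t}

cycle:no boundary:no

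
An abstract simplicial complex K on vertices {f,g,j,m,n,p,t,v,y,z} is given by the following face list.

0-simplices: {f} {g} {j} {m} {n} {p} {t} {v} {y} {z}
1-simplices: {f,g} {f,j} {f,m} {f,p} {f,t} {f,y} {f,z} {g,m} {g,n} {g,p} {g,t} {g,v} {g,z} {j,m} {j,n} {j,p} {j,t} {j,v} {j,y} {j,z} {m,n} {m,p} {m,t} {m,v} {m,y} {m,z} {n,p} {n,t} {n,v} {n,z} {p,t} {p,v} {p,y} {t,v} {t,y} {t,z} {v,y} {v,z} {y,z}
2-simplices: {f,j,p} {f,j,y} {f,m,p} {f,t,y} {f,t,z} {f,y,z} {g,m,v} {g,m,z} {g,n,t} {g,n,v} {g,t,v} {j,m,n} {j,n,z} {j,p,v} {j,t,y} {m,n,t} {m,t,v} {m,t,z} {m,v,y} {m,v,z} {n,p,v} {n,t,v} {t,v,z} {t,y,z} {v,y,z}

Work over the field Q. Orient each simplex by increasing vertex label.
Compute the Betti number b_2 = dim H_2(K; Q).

b_2=3

n_0=10 n_1=39 n_2=25  [Q]
∂1: piv[fg,fj,fm,fp,ft,fy,fz,gn,gv] rk=9  ker:gm,gp,gt,gz,jm,jn,jp,jt,jv,jy,jz,mn,mp,mt,mv,my,mz,np,nt,nv,nz,pt,pv,py,tv,ty,tz,vy,vz,yz
∂2: piv[fjp,fjy,fmp,fty,ftz,fyz,gmv,gmz,gnt,gnv,gtv,jmn,jnz,jpv,jty,mnt,mtv,mtz,mvy,mvz,npv,vyz] rk=22  ker:ntv,tvz,tyz
b_2=(25−22)−0=3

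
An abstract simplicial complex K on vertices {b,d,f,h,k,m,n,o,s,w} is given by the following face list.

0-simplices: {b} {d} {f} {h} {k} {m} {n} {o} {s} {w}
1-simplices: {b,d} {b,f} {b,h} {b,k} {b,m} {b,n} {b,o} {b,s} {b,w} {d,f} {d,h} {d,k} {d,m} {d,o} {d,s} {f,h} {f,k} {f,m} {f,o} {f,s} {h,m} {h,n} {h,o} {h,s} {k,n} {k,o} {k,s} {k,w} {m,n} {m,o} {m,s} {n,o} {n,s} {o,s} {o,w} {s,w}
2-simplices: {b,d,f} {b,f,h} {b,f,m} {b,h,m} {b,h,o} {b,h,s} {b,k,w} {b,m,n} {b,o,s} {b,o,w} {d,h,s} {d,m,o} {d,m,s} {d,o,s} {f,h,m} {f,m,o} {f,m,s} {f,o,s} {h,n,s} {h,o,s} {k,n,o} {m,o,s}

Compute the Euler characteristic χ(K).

χ(K)=-4

n_0=10 n_1=36 n_2=22
χ=+10−36+22=-4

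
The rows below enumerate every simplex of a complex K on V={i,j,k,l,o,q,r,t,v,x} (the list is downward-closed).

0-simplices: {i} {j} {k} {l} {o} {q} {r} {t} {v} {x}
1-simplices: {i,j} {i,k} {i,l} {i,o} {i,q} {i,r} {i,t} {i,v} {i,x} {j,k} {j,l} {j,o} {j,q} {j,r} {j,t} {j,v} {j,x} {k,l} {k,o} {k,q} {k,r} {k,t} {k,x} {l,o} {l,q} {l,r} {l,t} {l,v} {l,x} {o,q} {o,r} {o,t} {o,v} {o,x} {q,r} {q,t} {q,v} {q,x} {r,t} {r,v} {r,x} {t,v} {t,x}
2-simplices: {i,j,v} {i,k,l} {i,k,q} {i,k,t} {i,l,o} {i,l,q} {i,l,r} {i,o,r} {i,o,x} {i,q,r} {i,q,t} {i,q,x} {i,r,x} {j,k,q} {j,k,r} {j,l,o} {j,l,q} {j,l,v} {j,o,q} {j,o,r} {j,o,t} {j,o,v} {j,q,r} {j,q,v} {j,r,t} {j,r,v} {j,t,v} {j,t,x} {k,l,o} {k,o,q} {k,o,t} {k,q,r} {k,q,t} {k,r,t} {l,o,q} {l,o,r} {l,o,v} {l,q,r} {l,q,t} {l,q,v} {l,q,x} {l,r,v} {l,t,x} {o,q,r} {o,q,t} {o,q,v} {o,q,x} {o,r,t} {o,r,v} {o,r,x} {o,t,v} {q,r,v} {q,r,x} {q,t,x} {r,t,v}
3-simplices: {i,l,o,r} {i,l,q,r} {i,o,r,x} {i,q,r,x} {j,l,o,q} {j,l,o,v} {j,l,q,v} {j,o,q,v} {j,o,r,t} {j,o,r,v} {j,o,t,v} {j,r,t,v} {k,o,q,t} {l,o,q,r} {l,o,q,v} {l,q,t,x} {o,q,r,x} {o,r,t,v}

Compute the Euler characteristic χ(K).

χ(K)=4

n_0=10 n_1=43 n_2=55 n_3=18
χ=+10−43+55−18=4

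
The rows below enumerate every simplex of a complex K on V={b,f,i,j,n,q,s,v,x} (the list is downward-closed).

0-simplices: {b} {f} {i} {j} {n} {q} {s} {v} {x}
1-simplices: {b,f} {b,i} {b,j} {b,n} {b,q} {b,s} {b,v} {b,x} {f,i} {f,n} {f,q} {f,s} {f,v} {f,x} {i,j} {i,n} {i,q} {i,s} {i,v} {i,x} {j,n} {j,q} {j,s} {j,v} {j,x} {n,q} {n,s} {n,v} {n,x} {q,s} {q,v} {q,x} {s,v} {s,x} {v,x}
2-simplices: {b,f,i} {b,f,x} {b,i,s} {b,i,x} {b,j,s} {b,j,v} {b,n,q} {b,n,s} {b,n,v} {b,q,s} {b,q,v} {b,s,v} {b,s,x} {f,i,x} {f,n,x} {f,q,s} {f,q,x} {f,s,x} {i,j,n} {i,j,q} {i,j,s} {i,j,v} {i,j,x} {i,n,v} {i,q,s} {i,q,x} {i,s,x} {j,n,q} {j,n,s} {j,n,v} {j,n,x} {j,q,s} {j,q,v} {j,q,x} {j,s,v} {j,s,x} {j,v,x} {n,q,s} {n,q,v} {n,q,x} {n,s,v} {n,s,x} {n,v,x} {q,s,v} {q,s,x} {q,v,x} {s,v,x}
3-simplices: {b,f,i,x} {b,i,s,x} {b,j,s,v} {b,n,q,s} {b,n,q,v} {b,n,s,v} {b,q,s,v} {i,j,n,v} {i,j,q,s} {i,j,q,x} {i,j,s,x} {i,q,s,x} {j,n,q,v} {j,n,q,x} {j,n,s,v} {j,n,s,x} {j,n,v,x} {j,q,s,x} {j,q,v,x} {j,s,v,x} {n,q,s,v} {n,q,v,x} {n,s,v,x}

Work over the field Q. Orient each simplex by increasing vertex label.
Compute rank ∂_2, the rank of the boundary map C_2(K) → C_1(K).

rank∂_2=26

n_0=9 n_1=35 n_2=47 n_3=23  [Q]
∂1: piv[bf,bi,bj,bn,bq,bs,bv,bx] rk=8  ker:fi,fn,fq,fs,fv,fx,ij,in,iq,is,iv,ix,jn,jq,js,jv,jx,nq,ns,nv,nx,qs,qv,qx,sv,sx,vx
∂2: piv[bfi,bfx,bis,bix,bjs,bjv,bnq,bns,bnv,bqs,bqv,bsv,bsx,fnx,fqs,fqx,fsx,ijn,ijq,ijs,ijv,ijx,inv,iqs,jnx,jvx] rk=26  ker:fix,iqx,isx,jnq,jns,jnv,jqs,jqv,jqx,jsv,jsx,nqs,nqv,nqx,nsv,nsx,nvx,qsv,qsx,qvx,svx
∂3: piv[bfix,bisx,bjsv,bnqs,bnqv,bnsv,bqsv,ijnv,ijqs,ijqx,ijsx,iqsx,jnqv,jnqx,jnsv,jnsx,jnvx,jqvx,jsvx] rk=19  ker:jqsx,nqsv,nqvx,nsvx
rk∂_2=26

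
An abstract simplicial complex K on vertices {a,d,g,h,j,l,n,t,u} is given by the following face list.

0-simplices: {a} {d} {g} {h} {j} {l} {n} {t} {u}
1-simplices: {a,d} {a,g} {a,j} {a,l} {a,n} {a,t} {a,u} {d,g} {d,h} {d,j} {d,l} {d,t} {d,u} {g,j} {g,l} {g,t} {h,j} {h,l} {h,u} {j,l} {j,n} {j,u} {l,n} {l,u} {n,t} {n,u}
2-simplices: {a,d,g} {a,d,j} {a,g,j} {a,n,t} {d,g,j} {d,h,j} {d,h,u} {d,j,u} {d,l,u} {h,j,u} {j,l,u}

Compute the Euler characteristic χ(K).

χ(K)=-6

n_0=9 n_1=26 n_2=11
χ=+9−26+11=-6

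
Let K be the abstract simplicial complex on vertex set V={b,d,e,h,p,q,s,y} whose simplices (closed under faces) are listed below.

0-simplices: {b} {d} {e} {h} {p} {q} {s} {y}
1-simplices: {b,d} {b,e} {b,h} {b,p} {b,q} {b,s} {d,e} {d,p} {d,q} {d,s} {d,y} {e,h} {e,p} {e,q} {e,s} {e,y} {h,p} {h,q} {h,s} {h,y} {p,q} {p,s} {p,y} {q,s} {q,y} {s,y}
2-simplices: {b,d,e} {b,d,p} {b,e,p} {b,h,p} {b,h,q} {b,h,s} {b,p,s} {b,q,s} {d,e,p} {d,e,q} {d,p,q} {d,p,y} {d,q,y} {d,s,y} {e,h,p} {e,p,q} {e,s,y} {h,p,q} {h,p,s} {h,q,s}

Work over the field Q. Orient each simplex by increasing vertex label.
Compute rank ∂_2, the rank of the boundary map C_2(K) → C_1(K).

rank∂_2=16

n_0=8 n_1=26 n_2=20  [Q]
∂1: piv[bd,be,bh,bp,bq,bs,dy] rk=7  ker:de,dp,dq,ds,eh,ep,eq,es,ey,hp,hq,hs,hy,pq,ps,py,qs,qy,sy
∂2: piv[bde,bdp,bep,bhp,bhq,bhs,bps,bqs,deq,dpq,dpy,dqy,dsy,ehp,esy,hpq] rk=16  ker:dep,epq,hps,hqs
rk∂_2=16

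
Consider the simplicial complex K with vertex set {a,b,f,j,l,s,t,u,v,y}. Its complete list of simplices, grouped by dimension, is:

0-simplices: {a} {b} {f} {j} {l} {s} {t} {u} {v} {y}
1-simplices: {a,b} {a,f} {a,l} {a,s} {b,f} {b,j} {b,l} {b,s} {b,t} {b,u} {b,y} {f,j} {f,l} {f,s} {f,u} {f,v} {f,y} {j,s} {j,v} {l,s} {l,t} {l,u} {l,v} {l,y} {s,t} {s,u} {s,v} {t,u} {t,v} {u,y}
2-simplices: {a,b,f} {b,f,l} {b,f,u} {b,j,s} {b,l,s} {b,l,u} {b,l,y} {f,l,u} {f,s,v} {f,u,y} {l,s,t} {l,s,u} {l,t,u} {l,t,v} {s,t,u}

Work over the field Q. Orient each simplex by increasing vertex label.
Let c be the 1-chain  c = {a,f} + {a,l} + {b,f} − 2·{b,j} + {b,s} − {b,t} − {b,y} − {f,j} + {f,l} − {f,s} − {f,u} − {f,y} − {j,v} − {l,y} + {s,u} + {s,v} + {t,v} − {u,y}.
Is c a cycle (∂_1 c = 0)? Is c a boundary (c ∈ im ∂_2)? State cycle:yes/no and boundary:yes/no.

cycle:no boundary:no

n_0=10 n_1=30 n_2=15  [Q]
∂1: piv[ab,af,al,as,bj,bt,bu,by,fv] rk=9  ker:bf,bl,bs,fj,fl,fs,fu,fy,js,jv,ls,lt,lu,lv,ly,st,su,sv,tu,tv,uy
∂2: piv[abf,bfl,bfu,bjs,bls,blu,bly,fsv,fuy,lst,lsu,ltu,ltv] rk=13  ker:flu,stu
∂1c = −2·{a} + 2·{b} + 5·{f} − 2·{j} + 3·{l} − 2·{s} − 2·{t} + {u} + {v} − 4·{y}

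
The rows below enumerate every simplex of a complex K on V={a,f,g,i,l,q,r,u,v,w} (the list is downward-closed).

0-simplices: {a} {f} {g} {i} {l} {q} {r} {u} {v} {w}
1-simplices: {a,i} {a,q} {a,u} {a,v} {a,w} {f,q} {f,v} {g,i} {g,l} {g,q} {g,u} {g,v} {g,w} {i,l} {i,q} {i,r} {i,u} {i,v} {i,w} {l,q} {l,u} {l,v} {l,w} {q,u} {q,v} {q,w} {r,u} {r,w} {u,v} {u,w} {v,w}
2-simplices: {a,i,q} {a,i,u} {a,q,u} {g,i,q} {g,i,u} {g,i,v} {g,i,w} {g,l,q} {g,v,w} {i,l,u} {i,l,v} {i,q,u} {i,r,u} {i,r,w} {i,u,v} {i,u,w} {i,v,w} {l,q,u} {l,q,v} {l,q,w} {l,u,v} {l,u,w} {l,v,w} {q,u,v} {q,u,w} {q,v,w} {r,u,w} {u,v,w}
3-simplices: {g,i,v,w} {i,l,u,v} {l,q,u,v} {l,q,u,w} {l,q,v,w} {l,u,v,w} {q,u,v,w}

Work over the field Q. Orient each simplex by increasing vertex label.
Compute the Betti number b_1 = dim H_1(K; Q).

b_1=3

n_0=10 n_1=31 n_2=28 n_3=7  [Q]
∂1: piv[ai,aq,au,av,aw,fq,gi,gl,ir] rk=9  ker:fv,gq,gu,gv,gw,il,iq,iu,iv,iw,lq,lu,lv,lw,qu,qv,qw,ru,rw,uv,uw,vw
∂2: piv[aiq,aiu,aqu,giq,giu,giv,giw,glq,gvw,ilu,ilv,iru,irw,iuv,iuw,lqu,lqv,lqw,luw] rk=19  ker:iqu,ivw,luv,lvw,quv,quw,qvw,ruw,uvw
∂3: piv[givw,iluv,lquv,lquw,lqvw,luvw] rk=6  ker:quvw
b_1=(31−9)−19=3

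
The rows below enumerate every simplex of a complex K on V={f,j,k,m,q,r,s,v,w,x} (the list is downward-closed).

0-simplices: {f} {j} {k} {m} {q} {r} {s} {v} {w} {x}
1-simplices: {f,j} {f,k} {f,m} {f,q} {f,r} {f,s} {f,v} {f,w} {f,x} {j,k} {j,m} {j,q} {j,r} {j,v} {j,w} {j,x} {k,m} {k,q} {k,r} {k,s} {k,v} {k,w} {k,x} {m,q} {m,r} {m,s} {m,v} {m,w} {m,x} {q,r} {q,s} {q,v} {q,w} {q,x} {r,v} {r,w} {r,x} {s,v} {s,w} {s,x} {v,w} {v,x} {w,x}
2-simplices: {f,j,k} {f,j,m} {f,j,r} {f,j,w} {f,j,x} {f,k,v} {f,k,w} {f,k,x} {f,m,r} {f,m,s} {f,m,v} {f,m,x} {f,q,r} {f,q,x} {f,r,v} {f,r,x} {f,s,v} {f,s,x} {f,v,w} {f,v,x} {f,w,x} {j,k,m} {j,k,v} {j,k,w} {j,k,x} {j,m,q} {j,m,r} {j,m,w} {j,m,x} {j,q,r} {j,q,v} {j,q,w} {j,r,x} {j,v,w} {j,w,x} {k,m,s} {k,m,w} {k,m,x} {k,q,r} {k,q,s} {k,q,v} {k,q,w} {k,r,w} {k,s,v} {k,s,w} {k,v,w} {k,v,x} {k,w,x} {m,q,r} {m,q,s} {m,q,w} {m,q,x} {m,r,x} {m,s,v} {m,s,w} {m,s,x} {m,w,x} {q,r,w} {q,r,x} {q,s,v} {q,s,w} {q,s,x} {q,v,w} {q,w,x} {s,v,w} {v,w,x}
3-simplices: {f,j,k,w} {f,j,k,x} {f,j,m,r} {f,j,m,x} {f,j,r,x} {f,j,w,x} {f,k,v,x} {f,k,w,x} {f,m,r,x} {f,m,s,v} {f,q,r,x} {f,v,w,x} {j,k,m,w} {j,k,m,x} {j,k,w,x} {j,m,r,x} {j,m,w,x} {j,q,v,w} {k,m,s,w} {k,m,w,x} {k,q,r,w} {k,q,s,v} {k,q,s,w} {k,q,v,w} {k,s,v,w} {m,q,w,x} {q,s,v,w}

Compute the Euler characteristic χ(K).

n_0=10 n_1=43 n_2=66 n_3=27
χ=+10−43+66−27=6

χ(K)=6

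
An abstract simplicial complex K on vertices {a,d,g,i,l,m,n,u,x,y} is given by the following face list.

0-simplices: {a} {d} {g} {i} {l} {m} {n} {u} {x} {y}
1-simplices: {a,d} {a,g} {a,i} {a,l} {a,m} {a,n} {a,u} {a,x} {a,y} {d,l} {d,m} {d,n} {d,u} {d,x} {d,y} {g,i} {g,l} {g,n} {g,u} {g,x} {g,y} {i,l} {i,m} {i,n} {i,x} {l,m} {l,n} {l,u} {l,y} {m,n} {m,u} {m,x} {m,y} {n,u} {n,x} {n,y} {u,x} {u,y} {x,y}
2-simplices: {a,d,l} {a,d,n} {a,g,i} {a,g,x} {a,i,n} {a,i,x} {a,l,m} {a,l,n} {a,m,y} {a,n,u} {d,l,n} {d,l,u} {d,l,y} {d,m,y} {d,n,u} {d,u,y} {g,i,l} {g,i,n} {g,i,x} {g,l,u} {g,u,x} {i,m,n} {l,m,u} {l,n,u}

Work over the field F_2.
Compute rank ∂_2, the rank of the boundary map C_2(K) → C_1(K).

rank∂_2=21

n_0=10 n_1=39 n_2=24  [Z2]
∂1: piv[ad,ag,ai,al,am,an,au,ax,ay] rk=9  ker:dl,dm,dn,du,dx,dy,gi,gl,gn,gu,gx,gy,il,im,in,ix,lm,ln,lu,ly,mn,mu,mx,my,nu,nx,ny,ux,uy,xy
∂2: piv[adl,adn,agi,agx,ain,aix,alm,aln,amy,anu,dlu,dly,dmy,dnu,duy,gil,gin,glu,gux,imn,lmu] rk=21  ker:dln,gix,lnu
rk∂_2=21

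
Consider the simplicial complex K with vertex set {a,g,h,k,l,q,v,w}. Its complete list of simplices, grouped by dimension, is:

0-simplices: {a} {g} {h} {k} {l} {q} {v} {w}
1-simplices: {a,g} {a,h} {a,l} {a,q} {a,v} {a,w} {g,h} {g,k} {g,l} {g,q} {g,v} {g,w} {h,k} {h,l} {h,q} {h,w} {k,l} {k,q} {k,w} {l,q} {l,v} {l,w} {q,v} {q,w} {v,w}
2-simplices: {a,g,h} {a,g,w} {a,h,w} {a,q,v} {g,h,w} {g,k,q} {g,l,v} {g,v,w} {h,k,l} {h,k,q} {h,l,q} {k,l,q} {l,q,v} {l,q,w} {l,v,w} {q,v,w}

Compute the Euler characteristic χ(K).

χ(K)=-1

n_0=8 n_1=25 n_2=16
χ=+8−25+16=-1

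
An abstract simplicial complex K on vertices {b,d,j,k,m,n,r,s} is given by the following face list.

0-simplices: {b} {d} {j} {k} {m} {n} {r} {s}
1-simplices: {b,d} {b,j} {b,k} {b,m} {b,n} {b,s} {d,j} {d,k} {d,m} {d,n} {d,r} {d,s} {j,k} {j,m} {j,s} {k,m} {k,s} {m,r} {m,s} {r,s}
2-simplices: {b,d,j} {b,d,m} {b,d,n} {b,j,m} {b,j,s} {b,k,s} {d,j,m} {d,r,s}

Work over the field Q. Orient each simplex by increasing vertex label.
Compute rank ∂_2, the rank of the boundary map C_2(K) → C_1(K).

rank∂_2=7

n_0=8 n_1=20 n_2=8  [Q]
∂1: piv[bd,bj,bk,bm,bn,bs,dr] rk=7  ker:dj,dk,dm,dn,ds,jk,jm,js,km,ks,mr,ms,rs
∂2: piv[bdj,bdm,bdn,bjm,bjs,bks,drs] rk=7  ker:djm
rk∂_2=7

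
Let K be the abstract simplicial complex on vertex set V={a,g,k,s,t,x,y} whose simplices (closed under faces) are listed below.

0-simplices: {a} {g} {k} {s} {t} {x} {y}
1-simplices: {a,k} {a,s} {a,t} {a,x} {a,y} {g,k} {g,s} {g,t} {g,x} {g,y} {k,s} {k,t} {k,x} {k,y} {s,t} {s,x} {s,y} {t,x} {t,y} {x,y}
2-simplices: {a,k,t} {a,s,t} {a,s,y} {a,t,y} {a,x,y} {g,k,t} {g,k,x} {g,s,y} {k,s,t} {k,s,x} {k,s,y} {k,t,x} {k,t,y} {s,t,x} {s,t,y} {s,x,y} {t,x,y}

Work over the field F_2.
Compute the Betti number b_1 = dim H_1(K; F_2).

n_0=7 n_1=20 n_2=17  [Z2]
∂1: piv[ak,as,at,ax,ay,gk] rk=6  ker:gs,gt,gx,gy,ks,kt,kx,ky,st,sx,sy,tx,ty,xy
∂2: piv[akt,ast,asy,aty,axy,gkt,gkx,gsy,kst,ksx,ksy,ktx,sxy] rk=13  ker:kty,stx,sty,txy
b_1=(20−6)−13=1

b_1=1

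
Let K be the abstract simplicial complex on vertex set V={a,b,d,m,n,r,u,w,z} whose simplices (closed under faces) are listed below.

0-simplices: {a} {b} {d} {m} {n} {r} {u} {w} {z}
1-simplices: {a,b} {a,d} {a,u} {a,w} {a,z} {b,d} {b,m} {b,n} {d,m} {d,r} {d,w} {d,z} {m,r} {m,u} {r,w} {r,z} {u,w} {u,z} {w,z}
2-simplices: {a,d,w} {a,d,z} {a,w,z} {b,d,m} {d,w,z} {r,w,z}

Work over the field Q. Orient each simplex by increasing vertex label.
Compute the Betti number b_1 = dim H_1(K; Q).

n_0=9 n_1=19 n_2=6  [Q]
∂1: piv[ab,ad,au,aw,az,bm,bn,dr] rk=8  ker:bd,dm,dw,dz,mr,mu,rw,rz,uw,uz,wz
∂2: piv[adw,adz,awz,bdm,rwz] rk=5  ker:dwz
b_1=(19−8)−5=6

b_1=6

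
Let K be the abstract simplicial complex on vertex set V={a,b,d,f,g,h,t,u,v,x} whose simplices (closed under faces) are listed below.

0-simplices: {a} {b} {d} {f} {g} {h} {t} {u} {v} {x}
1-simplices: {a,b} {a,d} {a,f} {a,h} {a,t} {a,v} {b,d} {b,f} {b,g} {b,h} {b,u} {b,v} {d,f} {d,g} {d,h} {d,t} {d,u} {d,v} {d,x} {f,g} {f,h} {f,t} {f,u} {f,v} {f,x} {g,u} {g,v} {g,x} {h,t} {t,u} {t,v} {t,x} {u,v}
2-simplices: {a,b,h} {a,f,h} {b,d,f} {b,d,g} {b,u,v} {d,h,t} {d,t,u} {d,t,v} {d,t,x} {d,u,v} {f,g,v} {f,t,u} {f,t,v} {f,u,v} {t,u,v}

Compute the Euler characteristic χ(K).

n_0=10 n_1=33 n_2=15
χ=+10−33+15=-8

χ(K)=-8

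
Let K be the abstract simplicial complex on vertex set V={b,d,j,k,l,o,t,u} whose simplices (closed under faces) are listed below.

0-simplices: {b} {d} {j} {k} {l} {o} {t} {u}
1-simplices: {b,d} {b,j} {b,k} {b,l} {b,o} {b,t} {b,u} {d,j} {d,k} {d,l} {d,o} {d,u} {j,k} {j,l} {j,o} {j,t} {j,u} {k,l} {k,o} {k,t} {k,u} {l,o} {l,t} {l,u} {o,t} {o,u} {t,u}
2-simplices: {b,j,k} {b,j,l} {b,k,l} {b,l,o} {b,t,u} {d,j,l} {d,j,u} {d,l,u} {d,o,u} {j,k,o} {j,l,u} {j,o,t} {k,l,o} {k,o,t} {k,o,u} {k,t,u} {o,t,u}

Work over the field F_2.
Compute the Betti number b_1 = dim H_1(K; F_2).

n_0=8 n_1=27 n_2=17  [Z2]
∂1: piv[bd,bj,bk,bl,bo,bt,bu] rk=7  ker:dj,dk,dl,do,du,jk,jl,jo,jt,ju,kl,ko,kt,ku,lo,lt,lu,ot,ou,tu
∂2: piv[bjk,bjl,bkl,blo,btu,djl,dju,dlu,dou,jko,jot,klo,kot,kou,ktu] rk=15  ker:jlu,otu
b_1=(27−7)−15=5

b_1=5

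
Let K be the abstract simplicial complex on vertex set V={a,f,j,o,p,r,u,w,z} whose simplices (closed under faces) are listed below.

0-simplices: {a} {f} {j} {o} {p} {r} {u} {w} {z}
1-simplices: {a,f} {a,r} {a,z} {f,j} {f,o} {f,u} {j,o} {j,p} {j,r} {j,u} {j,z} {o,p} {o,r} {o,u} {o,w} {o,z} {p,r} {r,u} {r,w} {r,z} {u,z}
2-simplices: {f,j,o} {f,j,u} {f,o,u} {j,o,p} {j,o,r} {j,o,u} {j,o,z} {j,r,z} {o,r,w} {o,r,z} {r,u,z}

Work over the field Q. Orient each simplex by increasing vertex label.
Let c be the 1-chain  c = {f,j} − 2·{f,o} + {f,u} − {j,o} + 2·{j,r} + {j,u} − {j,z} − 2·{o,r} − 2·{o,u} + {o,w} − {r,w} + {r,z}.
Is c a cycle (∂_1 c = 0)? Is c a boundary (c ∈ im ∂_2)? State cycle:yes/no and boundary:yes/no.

cycle:yes boundary:yes

n_0=9 n_1=21 n_2=11  [Q]
∂1: piv[af,ar,az,fj,fo,fu,jp,ow] rk=8  ker:jo,jr,ju,jz,op,or,ou,oz,pr,ru,rw,rz,uz
∂2: piv[fjo,fju,fou,jop,jor,joz,jrz,orw,ruz] rk=9  ker:jou,orz
∂1c = 0
c vs im∂2: reduces to 0 ⇒ boundary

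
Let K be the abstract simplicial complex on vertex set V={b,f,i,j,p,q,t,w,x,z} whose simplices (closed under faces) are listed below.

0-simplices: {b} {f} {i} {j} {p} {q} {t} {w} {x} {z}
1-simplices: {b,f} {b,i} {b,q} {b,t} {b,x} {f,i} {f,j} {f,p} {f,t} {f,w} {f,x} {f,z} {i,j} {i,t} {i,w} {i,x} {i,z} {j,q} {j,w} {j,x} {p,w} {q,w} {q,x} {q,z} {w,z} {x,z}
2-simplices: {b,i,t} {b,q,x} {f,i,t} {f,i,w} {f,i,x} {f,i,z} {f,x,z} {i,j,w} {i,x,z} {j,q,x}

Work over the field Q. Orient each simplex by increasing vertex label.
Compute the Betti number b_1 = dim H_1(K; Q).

n_0=10 n_1=26 n_2=10  [Q]
∂1: piv[bf,bi,bq,bt,bx,fj,fp,fw,fz] rk=9  ker:fi,ft,fx,ij,it,iw,ix,iz,jq,jw,jx,pw,qw,qx,qz,wz,xz
∂2: piv[bit,bqx,fit,fiw,fix,fiz,fxz,ijw,jqx] rk=9  ker:ixz
b_1=(26−9)−9=8

b_1=8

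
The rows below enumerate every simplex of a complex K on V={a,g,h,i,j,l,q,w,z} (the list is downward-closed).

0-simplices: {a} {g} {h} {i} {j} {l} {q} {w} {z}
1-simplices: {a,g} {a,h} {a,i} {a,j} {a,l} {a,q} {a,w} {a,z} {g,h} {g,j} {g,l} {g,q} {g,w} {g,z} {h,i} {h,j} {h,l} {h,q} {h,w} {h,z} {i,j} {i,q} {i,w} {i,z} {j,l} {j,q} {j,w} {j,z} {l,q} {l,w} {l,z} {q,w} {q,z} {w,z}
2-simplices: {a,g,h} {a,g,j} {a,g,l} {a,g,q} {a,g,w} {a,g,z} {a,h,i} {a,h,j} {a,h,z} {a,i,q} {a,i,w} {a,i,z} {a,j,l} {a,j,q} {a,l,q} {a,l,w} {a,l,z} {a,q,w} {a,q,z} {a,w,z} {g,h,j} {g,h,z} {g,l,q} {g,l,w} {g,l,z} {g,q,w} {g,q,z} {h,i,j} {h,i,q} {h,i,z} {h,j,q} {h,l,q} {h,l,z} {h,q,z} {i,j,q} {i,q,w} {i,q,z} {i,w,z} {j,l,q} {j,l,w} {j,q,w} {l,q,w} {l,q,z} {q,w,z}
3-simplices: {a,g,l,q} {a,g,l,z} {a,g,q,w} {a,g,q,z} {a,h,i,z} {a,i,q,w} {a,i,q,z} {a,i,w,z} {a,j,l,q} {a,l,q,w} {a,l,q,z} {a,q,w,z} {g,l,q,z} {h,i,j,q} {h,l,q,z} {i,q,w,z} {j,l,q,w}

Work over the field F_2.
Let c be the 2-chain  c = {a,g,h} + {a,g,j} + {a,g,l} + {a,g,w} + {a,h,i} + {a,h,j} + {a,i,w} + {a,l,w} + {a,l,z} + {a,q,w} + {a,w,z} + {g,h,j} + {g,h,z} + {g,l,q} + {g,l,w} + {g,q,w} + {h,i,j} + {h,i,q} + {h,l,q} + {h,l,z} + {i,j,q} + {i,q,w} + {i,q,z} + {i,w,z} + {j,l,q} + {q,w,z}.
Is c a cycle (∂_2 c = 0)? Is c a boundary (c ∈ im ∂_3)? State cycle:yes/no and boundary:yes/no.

cycle:no boundary:no

n_0=9 n_1=34 n_2=44 n_3=17  [Z2]
∂1: piv[ag,ah,ai,aj,al,aq,aw,az] rk=8  ker:gh,gj,gl,gq,gw,gz,hi,hj,hl,hq,hw,hz,ij,iq,iw,iz,jl,jq,jw,jz,lq,lw,lz,qw,qz,wz
∂2: piv[agh,agj,agl,agq,agw,agz,ahi,ahj,ahz,aiq,aiw,aiz,ajl,ajq,alq,alw,alz,aqw,aqz,awz,hij,hiq,hlq,jlw] rk=24  ker:ghj,ghz,glq,glw,glz,gqw,gqz,hiz,hjq,hlz,hqz,ijq,iqw,iqz,iwz,jlq,jqw,lqw,lqz,qwz
∂3: piv[aglq,aglz,agqw,agqz,ahiz,aiqw,aiqz,aiwz,ajlq,alqw,alqz,aqwz,hijq,hlqz,jlqw] rk=15  ker:glqz,iqwz
∂2c = {a,h} + {a,l} + {a,q} + {a,w} + {g,h} + {g,l} + {g,w} + {g,z} + {h,i} + {h,j} + {i,w} + {j,l} + {l,q} + {w,z}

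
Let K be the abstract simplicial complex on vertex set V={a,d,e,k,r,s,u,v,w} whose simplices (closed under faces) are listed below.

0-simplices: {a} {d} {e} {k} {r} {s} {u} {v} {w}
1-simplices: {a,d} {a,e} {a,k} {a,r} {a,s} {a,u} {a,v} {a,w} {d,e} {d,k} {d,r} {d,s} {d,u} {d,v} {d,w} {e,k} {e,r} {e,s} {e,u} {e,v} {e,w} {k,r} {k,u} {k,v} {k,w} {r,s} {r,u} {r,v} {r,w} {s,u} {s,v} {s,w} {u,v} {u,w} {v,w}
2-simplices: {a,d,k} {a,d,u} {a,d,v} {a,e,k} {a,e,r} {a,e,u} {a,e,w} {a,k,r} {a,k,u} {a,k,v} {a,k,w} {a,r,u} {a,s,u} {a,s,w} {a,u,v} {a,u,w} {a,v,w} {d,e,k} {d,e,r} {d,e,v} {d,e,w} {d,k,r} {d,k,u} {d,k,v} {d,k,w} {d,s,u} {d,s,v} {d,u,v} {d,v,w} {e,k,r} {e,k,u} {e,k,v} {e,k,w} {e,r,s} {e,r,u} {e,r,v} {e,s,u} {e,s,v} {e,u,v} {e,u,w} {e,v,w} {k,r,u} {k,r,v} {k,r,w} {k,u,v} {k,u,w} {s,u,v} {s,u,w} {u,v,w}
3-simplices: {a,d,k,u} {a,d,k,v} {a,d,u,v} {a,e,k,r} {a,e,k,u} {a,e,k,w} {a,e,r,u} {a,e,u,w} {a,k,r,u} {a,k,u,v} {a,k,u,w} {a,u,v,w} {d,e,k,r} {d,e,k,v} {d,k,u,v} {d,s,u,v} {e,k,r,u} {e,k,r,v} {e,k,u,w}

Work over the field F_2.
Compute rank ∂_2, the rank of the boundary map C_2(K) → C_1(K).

n_0=9 n_1=35 n_2=49 n_3=19  [Z2]
∂1: piv[ad,ae,ak,ar,as,au,av,aw] rk=8  ker:de,dk,dr,ds,du,dv,dw,ek,er,es,eu,ev,ew,kr,ku,kv,kw,rs,ru,rv,rw,su,sv,sw,uv,uw,vw
∂2: piv[adk,adu,adv,aek,aer,aeu,aew,akr,aku,akv,akw,aru,asu,asw,auv,auw,avw,dek,der,dev,dew,dsu,dsv,ers,erv,esu,krw] rk=27  ker:dkr,dku,dkv,dkw,duv,dvw,ekr,eku,ekv,ekw,eru,esv,euv,euw,evw,kru,krv,kuv,kuw,suv,suw,uvw
∂3: piv[adku,adkv,aduv,aekr,aeku,aekw,aeru,aeuw,akru,akuv,akuw,auvw,dekr,dekv,dsuv,ekrv] rk=16  ker:dkuv,ekru,ekuw
rk∂_2=27

rank∂_2=27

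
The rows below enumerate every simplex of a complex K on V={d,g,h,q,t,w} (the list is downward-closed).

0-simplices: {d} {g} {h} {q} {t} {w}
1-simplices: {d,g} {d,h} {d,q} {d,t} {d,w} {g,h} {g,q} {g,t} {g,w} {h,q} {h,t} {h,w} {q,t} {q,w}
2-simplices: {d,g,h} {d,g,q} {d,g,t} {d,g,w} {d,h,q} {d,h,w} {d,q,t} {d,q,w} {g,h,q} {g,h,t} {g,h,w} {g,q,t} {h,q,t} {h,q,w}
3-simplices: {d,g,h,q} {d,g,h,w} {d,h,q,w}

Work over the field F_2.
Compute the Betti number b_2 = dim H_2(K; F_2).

b_2=2

n_0=6 n_1=14 n_2=14 n_3=3  [Z2]
∂1: piv[dg,dh,dq,dt,dw] rk=5  ker:gh,gq,gt,gw,hq,ht,hw,qt,qw
∂2: piv[dgh,dgq,dgt,dgw,dhq,dhw,dqt,dqw,ght] rk=9  ker:ghq,ghw,gqt,hqt,hqw
∂3: piv[dghq,dghw,dhqw] rk=3
b_2=(14−9)−3=2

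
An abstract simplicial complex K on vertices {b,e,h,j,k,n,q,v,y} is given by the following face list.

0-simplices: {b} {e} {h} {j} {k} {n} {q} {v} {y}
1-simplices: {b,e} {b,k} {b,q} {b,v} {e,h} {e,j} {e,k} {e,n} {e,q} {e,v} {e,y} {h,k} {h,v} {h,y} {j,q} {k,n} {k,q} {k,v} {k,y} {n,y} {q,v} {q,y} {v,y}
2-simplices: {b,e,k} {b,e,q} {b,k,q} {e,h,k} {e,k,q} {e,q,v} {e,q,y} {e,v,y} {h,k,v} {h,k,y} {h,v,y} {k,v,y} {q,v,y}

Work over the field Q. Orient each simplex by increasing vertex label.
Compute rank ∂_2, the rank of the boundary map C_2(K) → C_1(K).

n_0=9 n_1=23 n_2=13  [Q]
∂1: piv[be,bk,bq,bv,eh,ej,en,ey] rk=8  ker:ek,eq,ev,hk,hv,hy,jq,kn,kq,kv,ky,ny,qv,qy,vy
∂2: piv[bek,beq,bkq,ehk,eqv,eqy,evy,hkv,hky,hvy] rk=10  ker:ekq,kvy,qvy
rk∂_2=10

rank∂_2=10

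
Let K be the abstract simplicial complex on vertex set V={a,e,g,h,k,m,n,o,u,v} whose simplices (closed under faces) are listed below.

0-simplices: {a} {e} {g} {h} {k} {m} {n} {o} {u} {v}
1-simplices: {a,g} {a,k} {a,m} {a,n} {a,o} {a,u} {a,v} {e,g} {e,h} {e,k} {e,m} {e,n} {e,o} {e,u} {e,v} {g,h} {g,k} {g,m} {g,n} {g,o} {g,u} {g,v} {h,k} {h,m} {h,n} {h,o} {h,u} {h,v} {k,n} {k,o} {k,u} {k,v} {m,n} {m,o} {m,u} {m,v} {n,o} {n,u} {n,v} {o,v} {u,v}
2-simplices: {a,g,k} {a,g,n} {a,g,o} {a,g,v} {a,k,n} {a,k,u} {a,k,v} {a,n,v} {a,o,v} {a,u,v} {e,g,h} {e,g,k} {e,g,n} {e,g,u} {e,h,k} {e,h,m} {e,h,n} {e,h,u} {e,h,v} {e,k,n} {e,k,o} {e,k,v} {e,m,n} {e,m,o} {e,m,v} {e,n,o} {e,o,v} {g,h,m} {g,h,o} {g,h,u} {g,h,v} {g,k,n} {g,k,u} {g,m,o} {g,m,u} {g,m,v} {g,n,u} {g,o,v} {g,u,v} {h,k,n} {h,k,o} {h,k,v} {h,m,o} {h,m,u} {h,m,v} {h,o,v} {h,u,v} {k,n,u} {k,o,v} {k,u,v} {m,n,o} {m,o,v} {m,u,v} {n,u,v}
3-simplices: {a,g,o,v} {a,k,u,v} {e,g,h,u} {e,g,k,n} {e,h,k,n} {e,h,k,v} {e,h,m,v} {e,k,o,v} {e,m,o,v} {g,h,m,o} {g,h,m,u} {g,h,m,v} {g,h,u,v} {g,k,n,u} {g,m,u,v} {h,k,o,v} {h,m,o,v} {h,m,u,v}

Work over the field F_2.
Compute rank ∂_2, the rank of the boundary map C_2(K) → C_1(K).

n_0=10 n_1=41 n_2=54 n_3=18  [Z2]
∂1: piv[ag,ak,am,an,ao,au,av,eg,eh] rk=9  ker:ek,em,en,eo,eu,ev,gh,gk,gm,gn,go,gu,gv,hk,hm,hn,ho,hu,hv,kn,ko,ku,kv,mn,mo,mu,mv,no,nu,nv,ov,uv
∂2: piv[agk,agn,ago,agv,akn,aku,akv,anv,aov,auv,egh,egk,egn,egu,ehk,ehm,ehn,ehu,ehv,eko,ekv,emn,emo,emv,eno,eov,ghm,gho,gku,gmu,gnu] rk=31  ker:ekn,ghu,ghv,gkn,gmo,gmv,gov,guv,hkn,hko,hkv,hmo,hmu,hmv,hov,huv,knu,kov,kuv,mno,mov,muv,nuv
∂3: piv[agov,akuv,eghu,egkn,ehkn,ehkv,ehmv,ekov,emov,ghmo,ghmu,ghmv,ghuv,gknu,gmuv,hkov,hmov] rk=17  ker:hmuv
rk∂_2=31

rank∂_2=31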